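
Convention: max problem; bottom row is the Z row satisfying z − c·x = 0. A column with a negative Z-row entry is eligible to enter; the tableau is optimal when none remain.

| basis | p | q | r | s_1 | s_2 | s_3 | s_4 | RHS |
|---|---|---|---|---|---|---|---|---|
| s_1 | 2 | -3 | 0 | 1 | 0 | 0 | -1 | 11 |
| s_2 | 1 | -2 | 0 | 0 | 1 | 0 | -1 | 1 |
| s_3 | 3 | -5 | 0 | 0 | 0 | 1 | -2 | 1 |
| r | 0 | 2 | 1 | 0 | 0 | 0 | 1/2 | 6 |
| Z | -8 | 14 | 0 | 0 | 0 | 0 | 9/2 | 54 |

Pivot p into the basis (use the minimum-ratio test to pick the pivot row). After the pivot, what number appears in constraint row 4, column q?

Ratio test on column p — row 1: 11/2 = 11/2; row 2: 1/1 = 1; row 3: 1/3 = 1/3; row 4: entry 0 ≤ 0. Minimum is 1/3 at row 3 (s_3 leaves); pivot element 3.
Divide row 3 by 3; eliminate column p from the other rows.
Row 4 update in column q: 2 − 0·(-5/3) = 2.

2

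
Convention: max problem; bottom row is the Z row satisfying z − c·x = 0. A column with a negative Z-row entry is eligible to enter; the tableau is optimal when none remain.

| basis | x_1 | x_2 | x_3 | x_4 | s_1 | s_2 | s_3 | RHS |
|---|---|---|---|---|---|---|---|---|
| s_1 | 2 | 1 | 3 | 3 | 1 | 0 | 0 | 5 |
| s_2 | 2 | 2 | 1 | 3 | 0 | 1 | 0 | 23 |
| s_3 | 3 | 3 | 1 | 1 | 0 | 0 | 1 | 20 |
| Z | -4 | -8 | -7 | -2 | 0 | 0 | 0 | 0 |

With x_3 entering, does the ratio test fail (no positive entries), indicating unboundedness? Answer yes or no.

no

Column x_3 has positive entries in row(s) 1, 2, 3, so the ratio test bounds it — not unbounded.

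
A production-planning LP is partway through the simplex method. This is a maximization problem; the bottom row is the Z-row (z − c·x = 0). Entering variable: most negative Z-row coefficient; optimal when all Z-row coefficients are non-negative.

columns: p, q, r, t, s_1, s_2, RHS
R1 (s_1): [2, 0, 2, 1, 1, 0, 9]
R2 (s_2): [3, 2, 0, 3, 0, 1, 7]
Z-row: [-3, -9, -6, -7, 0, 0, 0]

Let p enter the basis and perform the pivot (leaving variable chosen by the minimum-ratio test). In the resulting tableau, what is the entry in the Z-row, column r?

Ratio test on column p — row 1: 9/2 = 9/2; row 2: 7/3 = 7/3. Minimum is 7/3 at row 2 (s_2 leaves); pivot element 3.
Divide row 2 by 3; eliminate column p from the other rows.
Z-row update in column r: -6 − (-3)·0 = -6.

-6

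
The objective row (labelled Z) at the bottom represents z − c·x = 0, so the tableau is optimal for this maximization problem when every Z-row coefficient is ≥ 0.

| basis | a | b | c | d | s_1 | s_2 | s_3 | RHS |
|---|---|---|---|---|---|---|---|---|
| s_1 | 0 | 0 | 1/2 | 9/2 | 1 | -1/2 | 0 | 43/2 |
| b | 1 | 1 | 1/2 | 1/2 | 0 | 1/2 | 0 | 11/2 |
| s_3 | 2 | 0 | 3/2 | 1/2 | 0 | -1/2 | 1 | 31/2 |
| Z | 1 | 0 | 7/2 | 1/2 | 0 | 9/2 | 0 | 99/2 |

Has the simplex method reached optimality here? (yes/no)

Every Z-row coefficient is ≥ 0, so the tableau is optimal.

yes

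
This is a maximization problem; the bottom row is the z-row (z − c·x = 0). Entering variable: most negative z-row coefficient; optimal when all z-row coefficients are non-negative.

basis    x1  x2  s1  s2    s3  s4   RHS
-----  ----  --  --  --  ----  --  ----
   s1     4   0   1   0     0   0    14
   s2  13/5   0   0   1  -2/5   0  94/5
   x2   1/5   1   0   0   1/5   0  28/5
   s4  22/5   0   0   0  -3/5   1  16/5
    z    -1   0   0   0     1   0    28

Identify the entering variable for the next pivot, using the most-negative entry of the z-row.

x1

Negative z-row entries: x1: -1.
The most negative is -1 in column x1, so x1 enters.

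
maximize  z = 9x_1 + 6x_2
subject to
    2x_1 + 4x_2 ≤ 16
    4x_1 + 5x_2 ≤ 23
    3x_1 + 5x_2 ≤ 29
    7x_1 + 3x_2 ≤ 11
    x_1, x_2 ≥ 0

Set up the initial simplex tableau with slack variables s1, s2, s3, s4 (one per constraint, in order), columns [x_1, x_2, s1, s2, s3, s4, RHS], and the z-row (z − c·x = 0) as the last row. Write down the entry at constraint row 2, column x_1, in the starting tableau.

4

Constraint 2 has coefficient 4 on x_1.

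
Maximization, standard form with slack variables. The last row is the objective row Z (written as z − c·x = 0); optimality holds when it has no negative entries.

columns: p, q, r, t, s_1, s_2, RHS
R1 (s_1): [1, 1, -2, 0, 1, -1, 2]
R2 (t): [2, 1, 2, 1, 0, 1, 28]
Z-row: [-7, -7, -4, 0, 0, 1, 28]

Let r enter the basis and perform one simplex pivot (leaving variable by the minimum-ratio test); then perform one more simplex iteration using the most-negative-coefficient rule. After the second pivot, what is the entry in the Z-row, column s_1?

5/2

Ratio test on column r — row 1: entry -2 ≤ 0; row 2: 28/2 = 14. Minimum is 14 at row 2 (t leaves); pivot element 2.
Divide row 2 by 2; eliminate column r from the other rows.
Second iteration: most negative Z-row entry is -5 in column q, so q enters.
Ratio test on column q — row 1: 30/2 = 15; row 2: 14/(1/2) = 28. Minimum is 15 at row 1 (s_1 leaves); pivot element 2.
Divide row 1 by 2; eliminate column q from the other rows.
After both pivots, the entry at the Z-row, column s_1 is 5/2.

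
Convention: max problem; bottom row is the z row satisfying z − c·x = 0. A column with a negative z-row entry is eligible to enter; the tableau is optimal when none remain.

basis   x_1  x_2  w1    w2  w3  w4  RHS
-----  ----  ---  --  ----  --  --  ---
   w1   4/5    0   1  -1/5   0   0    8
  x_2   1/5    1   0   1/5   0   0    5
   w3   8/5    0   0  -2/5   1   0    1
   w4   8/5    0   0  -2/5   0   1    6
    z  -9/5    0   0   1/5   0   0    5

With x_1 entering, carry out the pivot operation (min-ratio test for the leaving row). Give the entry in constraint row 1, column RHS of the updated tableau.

15/2

Ratio test on column x_1 — row 1: 8/(4/5) = 10; row 2: 5/(1/5) = 25; row 3: 1/(8/5) = 5/8; row 4: 6/(8/5) = 15/4. Minimum is 5/8 at row 3 (w3 leaves); pivot element 8/5.
Divide row 3 by 8/5; eliminate column x_1 from the other rows.
Row 1 update in column RHS: 8 − (4/5)·(5/8) = 15/2.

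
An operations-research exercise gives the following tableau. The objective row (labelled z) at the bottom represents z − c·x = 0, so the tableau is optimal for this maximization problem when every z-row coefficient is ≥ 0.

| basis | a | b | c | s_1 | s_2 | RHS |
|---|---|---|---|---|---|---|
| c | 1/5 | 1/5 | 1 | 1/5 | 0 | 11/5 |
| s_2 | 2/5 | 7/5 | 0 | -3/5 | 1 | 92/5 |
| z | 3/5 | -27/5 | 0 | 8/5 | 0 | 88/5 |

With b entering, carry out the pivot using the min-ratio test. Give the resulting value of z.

77

Ratio test on column b — row 1: (11/5)/(1/5) = 11; row 2: (92/5)/(7/5) = 92/7. Minimum is 11 at row 1 (c leaves); pivot element 1/5.
Pivot on row 1; the z-row RHS becomes 88/5 − (-27/5)·11 = 77.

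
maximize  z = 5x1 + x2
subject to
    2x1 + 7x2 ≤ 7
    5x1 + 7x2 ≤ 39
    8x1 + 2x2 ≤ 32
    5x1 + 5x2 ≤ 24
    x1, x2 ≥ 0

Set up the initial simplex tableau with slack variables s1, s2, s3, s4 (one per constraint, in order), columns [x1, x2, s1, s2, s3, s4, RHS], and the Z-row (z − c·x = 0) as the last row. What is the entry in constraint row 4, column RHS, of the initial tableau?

The RHS of constraint 4 is b_4 = 24.

24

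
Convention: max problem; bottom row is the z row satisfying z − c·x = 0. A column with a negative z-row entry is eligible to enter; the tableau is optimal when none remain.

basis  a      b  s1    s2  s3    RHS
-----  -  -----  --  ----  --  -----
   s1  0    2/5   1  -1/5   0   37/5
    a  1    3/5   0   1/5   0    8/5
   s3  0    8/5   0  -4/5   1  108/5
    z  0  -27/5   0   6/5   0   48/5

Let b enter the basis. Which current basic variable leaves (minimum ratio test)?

Column b entries and ratios — s1: (37/5)/(2/5) = 37/2; a: (8/5)/(3/5) = 8/3; s3: (108/5)/(8/5) = 27/2.
Smallest ratio is 8/3 in the row of a, so a leaves.

a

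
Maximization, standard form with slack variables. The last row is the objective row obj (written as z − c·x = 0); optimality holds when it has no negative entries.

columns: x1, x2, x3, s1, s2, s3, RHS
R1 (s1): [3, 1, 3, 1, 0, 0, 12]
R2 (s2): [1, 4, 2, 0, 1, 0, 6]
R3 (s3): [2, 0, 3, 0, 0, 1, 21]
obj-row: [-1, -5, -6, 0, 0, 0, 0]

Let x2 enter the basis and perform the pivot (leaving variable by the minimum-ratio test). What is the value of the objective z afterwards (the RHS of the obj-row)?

15/2

Ratio test on column x2 — row 1: 12/1 = 12; row 2: 6/4 = 3/2; row 3: entry 0 ≤ 0. Minimum is 3/2 at row 2 (s2 leaves); pivot element 4.
Pivot on row 2; the obj-row RHS becomes 0 − (-5)·(3/2) = 15/2.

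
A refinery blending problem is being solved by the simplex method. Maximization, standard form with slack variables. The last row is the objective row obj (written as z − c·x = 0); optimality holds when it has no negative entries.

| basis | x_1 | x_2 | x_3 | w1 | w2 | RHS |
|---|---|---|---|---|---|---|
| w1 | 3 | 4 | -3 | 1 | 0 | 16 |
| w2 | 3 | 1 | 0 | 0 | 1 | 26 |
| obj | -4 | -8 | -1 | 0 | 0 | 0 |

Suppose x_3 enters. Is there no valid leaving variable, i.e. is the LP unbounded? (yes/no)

Every constraint-row entry in column x_3 is ≤ 0, so increasing x_3 is unbounded.

yes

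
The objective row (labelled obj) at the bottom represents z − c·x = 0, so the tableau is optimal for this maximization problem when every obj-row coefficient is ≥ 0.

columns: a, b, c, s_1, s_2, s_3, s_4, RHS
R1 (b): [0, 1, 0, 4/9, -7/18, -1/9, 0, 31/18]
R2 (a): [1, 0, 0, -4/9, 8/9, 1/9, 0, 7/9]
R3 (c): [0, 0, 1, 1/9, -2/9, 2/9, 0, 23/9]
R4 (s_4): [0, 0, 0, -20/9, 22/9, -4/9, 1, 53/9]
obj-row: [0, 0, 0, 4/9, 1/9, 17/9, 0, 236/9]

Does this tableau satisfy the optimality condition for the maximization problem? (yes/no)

Every obj-row coefficient is ≥ 0, so the tableau is optimal.

yes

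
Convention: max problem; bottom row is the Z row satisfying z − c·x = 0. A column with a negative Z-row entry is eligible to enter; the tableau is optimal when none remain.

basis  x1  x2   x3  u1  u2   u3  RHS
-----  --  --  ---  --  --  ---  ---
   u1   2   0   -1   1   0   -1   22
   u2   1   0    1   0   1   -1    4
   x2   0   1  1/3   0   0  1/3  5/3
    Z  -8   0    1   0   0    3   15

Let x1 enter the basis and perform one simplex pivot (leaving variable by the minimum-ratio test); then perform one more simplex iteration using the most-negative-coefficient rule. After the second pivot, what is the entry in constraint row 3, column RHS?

Ratio test on column x1 — row 1: 22/2 = 11; row 2: 4/1 = 4; row 3: entry 0 ≤ 0. Minimum is 4 at row 2 (u2 leaves); pivot element 1.
Divide row 2 by 1; eliminate column x1 from the other rows.
Second iteration: most negative Z-row entry is -5 in column u3, so u3 enters.
Ratio test on column u3 — row 1: 14/1 = 14; row 2: entry -1 ≤ 0; row 3: (5/3)/(1/3) = 5. Minimum is 5 at row 3 (x2 leaves); pivot element 1/3.
Divide row 3 by 1/3; eliminate column u3 from the other rows.
After both pivots, the entry at constraint row 3, column RHS is 5.

5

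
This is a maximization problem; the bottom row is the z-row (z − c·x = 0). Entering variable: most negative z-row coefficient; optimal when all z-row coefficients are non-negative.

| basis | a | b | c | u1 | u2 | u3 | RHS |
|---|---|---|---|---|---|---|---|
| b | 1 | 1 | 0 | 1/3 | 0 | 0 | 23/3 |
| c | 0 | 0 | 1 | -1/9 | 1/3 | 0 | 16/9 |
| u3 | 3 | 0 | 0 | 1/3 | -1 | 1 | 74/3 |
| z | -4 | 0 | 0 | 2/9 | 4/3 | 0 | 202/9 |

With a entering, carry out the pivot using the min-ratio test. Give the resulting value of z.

Ratio test on column a — row 1: (23/3)/1 = 23/3; row 2: entry 0 ≤ 0; row 3: (74/3)/3 = 74/9. Minimum is 23/3 at row 1 (b leaves); pivot element 1.
Pivot on row 1; the z-row RHS becomes 202/9 − (-4)·(23/3) = 478/9.

478/9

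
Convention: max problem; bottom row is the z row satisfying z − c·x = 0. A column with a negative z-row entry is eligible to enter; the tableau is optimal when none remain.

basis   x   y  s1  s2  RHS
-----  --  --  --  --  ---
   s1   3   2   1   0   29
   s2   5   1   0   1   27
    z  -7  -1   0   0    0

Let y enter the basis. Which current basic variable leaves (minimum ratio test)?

Column y entries and ratios — s1: 29/2 = 29/2; s2: 27/1 = 27.
Smallest ratio is 29/2 in the row of s1, so s1 leaves.

s1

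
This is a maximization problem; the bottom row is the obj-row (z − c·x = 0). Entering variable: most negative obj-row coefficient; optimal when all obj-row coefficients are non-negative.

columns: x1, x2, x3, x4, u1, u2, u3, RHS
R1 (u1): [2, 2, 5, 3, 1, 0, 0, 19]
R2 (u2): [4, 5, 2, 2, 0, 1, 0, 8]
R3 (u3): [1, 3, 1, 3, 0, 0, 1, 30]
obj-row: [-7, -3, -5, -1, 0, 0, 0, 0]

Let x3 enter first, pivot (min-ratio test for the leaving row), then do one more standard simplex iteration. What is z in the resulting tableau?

157/8

Ratio test on column x3 — row 1: 19/5 = 19/5; row 2: 8/2 = 4; row 3: 30/1 = 30. Minimum is 19/5 at row 1 (u1 leaves); pivot element 5.
Pivot on row 1; the obj-row RHS becomes 0 − (-5)·(19/5) = 19.
Next entering variable (most negative obj-row entry -5): x1.
Ratio test on column x1 — row 1: (19/5)/(2/5) = 19/2; row 2: (2/5)/(16/5) = 1/8; row 3: (131/5)/(3/5) = 131/3. Minimum is 1/8 at row 2 (u2 leaves); pivot element 16/5.
After the second pivot the obj-row RHS is 19 − (-5)·(1/8) = 157/8.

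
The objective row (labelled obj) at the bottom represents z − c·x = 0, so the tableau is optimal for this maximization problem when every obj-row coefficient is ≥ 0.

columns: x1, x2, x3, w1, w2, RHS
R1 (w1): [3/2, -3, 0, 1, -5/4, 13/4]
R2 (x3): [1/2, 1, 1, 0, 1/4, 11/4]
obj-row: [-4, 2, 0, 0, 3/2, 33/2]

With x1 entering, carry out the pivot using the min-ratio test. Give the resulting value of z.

Ratio test on column x1 — row 1: (13/4)/(3/2) = 13/6; row 2: (11/4)/(1/2) = 11/2. Minimum is 13/6 at row 1 (w1 leaves); pivot element 3/2.
Pivot on row 1; the obj-row RHS becomes 33/2 − (-4)·(13/6) = 151/6.

151/6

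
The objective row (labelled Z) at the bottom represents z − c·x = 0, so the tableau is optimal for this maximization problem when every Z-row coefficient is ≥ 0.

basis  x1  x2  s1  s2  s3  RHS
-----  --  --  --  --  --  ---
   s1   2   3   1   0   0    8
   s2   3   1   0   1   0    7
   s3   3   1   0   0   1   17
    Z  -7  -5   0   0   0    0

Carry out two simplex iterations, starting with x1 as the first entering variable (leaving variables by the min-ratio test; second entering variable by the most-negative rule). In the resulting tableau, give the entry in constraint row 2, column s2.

Ratio test on column x1 — row 1: 8/2 = 4; row 2: 7/3 = 7/3; row 3: 17/3 = 17/3. Minimum is 7/3 at row 2 (s2 leaves); pivot element 3.
Divide row 2 by 3; eliminate column x1 from the other rows.
Second iteration: most negative Z-row entry is -8/3 in column x2, so x2 enters.
Ratio test on column x2 — row 1: (10/3)/(7/3) = 10/7; row 2: (7/3)/(1/3) = 7; row 3: entry 0 ≤ 0. Minimum is 10/7 at row 1 (s1 leaves); pivot element 7/3.
Divide row 1 by 7/3; eliminate column x2 from the other rows.
After both pivots, the entry at constraint row 2, column s2 is 3/7.

3/7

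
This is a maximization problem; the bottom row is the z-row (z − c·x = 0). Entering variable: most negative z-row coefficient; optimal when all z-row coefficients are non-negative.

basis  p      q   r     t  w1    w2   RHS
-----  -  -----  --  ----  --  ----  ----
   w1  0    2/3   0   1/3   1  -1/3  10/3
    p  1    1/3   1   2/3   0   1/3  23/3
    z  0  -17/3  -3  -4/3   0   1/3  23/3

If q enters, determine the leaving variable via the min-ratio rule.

w1

Column q entries and ratios — w1: (10/3)/(2/3) = 5; p: (23/3)/(1/3) = 23.
Smallest ratio is 5 in the row of w1, so w1 leaves.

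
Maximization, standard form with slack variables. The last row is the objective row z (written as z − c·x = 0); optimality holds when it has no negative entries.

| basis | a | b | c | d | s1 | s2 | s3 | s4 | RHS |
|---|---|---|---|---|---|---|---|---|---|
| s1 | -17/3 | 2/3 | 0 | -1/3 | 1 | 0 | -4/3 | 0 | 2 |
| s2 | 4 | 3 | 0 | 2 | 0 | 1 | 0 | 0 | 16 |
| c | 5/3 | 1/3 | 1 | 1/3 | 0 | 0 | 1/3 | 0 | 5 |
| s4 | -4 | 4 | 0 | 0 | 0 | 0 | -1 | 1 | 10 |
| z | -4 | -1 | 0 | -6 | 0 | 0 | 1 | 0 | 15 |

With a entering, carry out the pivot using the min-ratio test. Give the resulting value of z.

Ratio test on column a — row 1: entry -17/3 ≤ 0; row 2: 16/4 = 4; row 3: 5/(5/3) = 3; row 4: entry -4 ≤ 0. Minimum is 3 at row 3 (c leaves); pivot element 5/3.
Pivot on row 3; the z-row RHS becomes 15 − (-4)·3 = 27.

27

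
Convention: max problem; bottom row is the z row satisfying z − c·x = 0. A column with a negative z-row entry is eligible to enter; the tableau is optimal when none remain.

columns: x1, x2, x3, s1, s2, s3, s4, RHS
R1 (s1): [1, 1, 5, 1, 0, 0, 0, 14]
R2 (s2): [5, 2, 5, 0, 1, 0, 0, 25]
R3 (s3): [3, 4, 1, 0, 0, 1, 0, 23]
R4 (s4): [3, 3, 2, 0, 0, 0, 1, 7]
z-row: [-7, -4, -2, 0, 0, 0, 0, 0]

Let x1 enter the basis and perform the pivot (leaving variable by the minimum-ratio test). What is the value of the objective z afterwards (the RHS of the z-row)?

Ratio test on column x1 — row 1: 14/1 = 14; row 2: 25/5 = 5; row 3: 23/3 = 23/3; row 4: 7/3 = 7/3. Minimum is 7/3 at row 4 (s4 leaves); pivot element 3.
Pivot on row 4; the z-row RHS becomes 0 − (-7)·(7/3) = 49/3.

49/3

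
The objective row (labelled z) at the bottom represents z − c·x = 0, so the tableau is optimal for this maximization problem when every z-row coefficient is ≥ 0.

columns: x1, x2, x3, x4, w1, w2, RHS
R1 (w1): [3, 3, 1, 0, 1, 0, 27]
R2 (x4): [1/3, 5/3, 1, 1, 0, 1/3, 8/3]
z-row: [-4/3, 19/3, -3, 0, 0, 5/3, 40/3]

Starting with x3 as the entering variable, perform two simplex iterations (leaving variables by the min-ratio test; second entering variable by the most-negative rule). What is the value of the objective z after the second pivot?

24

Ratio test on column x3 — row 1: 27/1 = 27; row 2: (8/3)/1 = 8/3. Minimum is 8/3 at row 2 (x4 leaves); pivot element 1.
Pivot on row 2; the z-row RHS becomes 40/3 − (-3)·(8/3) = 64/3.
Next entering variable (most negative z-row entry -1/3): x1.
Ratio test on column x1 — row 1: (73/3)/(8/3) = 73/8; row 2: (8/3)/(1/3) = 8. Minimum is 8 at row 2 (x3 leaves); pivot element 1/3.
After the second pivot the z-row RHS is 64/3 − (-1/3)·8 = 24.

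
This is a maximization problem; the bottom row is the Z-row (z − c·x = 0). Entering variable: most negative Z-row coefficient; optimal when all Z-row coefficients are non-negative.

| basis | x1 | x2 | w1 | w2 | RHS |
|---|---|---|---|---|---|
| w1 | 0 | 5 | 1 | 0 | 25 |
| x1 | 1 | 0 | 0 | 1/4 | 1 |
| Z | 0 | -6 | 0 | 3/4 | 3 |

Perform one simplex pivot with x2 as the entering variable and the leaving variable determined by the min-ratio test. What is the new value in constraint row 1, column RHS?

5

Ratio test on column x2 — row 1: 25/5 = 5; row 2: entry 0 ≤ 0. Minimum is 5 at row 1 (w1 leaves); pivot element 5.
Divide row 1 by 5; eliminate column x2 from the other rows.
In the new row 1, the RHS entry is the old entry divided by the pivot: 25/5 = 5.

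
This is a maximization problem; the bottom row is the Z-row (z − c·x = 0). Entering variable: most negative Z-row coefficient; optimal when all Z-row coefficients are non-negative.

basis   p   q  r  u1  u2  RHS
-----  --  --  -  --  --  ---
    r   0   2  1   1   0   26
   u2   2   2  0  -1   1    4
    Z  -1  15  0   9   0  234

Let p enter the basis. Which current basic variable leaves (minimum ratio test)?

u2

Column p entries and ratios — r: 0 ≤ 0, skip; u2: 4/2 = 2.
Smallest ratio is 2 in the row of u2, so u2 leaves.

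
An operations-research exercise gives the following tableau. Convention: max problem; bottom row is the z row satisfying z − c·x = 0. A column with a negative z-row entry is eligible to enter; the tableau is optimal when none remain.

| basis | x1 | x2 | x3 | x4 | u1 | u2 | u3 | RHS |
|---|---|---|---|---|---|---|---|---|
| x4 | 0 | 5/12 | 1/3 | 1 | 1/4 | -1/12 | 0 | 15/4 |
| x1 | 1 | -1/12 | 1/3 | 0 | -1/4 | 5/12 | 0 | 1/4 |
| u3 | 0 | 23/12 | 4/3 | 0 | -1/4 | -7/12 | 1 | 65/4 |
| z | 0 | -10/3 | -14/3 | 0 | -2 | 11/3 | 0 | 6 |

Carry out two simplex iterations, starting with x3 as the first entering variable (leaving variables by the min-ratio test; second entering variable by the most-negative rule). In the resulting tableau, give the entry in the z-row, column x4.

Ratio test on column x3 — row 1: (15/4)/(1/3) = 45/4; row 2: (1/4)/(1/3) = 3/4; row 3: (65/4)/(4/3) = 195/16. Minimum is 3/4 at row 2 (x1 leaves); pivot element 1/3.
Divide row 2 by 1/3; eliminate column x3 from the other rows.
Second iteration: most negative z-row entry is -11/2 in column u1, so u1 enters.
Ratio test on column u1 — row 1: (7/2)/(1/2) = 7; row 2: entry -3/4 ≤ 0; row 3: (61/4)/(3/4) = 61/3. Minimum is 7 at row 1 (x4 leaves); pivot element 1/2.
Divide row 1 by 1/2; eliminate column u1 from the other rows.
After both pivots, the entry at the z-row, column x4 is 11.

11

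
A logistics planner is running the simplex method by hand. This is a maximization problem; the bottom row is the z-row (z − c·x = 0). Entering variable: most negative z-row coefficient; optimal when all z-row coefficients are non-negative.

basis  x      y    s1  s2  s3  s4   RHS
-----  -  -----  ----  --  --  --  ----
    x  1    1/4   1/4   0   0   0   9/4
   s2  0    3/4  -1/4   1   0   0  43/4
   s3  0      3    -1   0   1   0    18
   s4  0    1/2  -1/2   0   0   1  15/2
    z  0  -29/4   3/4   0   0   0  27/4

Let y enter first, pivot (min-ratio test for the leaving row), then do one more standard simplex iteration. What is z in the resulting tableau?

Ratio test on column y — row 1: (9/4)/(1/4) = 9; row 2: (43/4)/(3/4) = 43/3; row 3: 18/3 = 6; row 4: (15/2)/(1/2) = 15. Minimum is 6 at row 3 (s3 leaves); pivot element 3.
Pivot on row 3; the z-row RHS becomes 27/4 − (-29/4)·6 = 201/4.
Next entering variable (most negative z-row entry -5/3): s1.
Ratio test on column s1 — row 1: (3/4)/(1/3) = 9/4; row 2: entry 0 ≤ 0; row 3: entry -1/3 ≤ 0; row 4: entry -1/3 ≤ 0. Minimum is 9/4 at row 1 (x leaves); pivot element 1/3.
After the second pivot the z-row RHS is 201/4 − (-5/3)·(9/4) = 54.

54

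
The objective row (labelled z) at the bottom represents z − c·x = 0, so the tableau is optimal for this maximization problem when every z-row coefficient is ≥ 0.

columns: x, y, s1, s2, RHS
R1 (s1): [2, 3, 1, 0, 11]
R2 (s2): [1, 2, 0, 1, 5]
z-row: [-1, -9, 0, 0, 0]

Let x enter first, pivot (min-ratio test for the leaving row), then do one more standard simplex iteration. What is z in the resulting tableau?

45/2

Ratio test on column x — row 1: 11/2 = 11/2; row 2: 5/1 = 5. Minimum is 5 at row 2 (s2 leaves); pivot element 1.
Pivot on row 2; the z-row RHS becomes 0 − (-1)·5 = 5.
Next entering variable (most negative z-row entry -7): y.
Ratio test on column y — row 1: entry -1 ≤ 0; row 2: 5/2 = 5/2. Minimum is 5/2 at row 2 (x leaves); pivot element 2.
After the second pivot the z-row RHS is 5 − (-7)·(5/2) = 45/2.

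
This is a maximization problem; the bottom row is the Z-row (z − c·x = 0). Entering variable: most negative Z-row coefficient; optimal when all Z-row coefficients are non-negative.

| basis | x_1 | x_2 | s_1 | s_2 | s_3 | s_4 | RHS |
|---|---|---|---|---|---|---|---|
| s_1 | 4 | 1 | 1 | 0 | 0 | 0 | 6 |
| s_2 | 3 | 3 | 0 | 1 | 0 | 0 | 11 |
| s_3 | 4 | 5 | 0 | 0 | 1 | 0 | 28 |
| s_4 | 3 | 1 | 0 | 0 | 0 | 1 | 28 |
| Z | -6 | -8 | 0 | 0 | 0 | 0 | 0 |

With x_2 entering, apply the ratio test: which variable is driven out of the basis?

s_2

Column x_2 entries and ratios — s_1: 6/1 = 6; s_2: 11/3 = 11/3; s_3: 28/5 = 28/5; s_4: 28/1 = 28.
Smallest ratio is 11/3 in the row of s_2, so s_2 leaves.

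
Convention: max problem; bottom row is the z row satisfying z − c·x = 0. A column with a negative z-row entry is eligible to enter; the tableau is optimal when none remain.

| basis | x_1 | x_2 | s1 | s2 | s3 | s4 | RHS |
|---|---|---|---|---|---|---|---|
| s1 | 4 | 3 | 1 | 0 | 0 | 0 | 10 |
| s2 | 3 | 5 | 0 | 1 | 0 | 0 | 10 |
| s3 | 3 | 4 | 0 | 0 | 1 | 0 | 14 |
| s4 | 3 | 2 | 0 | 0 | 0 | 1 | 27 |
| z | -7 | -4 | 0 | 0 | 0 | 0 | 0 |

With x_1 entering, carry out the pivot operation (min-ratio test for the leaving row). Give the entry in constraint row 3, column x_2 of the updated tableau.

7/4

Ratio test on column x_1 — row 1: 10/4 = 5/2; row 2: 10/3 = 10/3; row 3: 14/3 = 14/3; row 4: 27/3 = 9. Minimum is 5/2 at row 1 (s1 leaves); pivot element 4.
Divide row 1 by 4; eliminate column x_1 from the other rows.
Row 3 update in column x_2: 4 − 3·(3/4) = 7/4.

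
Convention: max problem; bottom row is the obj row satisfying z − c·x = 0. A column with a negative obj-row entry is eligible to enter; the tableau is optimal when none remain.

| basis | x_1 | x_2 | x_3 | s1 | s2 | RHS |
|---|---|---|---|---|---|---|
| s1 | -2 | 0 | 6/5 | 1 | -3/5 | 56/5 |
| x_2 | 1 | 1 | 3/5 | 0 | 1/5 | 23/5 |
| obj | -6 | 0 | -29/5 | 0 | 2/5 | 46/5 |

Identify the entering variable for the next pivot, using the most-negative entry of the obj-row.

Negative obj-row entries: x_1: -6, x_3: -29/5.
The most negative is -6 in column x_1, so x_1 enters.

x_1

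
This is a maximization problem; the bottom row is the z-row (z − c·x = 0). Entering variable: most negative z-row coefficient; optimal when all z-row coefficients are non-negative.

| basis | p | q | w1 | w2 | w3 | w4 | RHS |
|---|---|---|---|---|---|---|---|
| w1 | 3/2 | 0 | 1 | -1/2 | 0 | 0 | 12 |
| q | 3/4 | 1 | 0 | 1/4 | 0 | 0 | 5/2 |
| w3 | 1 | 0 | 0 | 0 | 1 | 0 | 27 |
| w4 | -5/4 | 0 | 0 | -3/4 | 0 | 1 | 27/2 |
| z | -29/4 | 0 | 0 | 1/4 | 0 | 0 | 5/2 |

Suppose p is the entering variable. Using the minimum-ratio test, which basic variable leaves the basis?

Column p entries and ratios — w1: 12/(3/2) = 8; q: (5/2)/(3/4) = 10/3; w3: 27/1 = 27; w4: -5/4 ≤ 0, skip.
Smallest ratio is 10/3 in the row of q, so q leaves.

q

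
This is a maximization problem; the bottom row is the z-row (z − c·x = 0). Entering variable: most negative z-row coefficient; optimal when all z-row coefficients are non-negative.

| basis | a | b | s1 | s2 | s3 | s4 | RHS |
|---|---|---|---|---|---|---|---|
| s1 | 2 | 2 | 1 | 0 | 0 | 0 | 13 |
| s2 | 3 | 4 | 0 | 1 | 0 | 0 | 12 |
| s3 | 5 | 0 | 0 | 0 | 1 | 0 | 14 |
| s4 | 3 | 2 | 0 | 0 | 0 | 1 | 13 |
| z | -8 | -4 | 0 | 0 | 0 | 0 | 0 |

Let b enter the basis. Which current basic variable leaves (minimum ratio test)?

Column b entries and ratios — s1: 13/2 = 13/2; s2: 12/4 = 3; s3: 0 ≤ 0, skip; s4: 13/2 = 13/2.
Smallest ratio is 3 in the row of s2, so s2 leaves.

s2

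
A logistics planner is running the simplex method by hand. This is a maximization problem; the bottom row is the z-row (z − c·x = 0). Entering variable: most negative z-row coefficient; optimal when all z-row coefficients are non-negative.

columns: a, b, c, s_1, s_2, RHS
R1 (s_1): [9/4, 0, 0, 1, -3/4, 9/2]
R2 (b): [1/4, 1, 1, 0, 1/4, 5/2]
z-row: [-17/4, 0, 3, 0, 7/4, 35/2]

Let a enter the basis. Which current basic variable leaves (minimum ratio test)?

Column a entries and ratios — s_1: (9/2)/(9/4) = 2; b: (5/2)/(1/4) = 10.
Smallest ratio is 2 in the row of s_1, so s_1 leaves.

s_1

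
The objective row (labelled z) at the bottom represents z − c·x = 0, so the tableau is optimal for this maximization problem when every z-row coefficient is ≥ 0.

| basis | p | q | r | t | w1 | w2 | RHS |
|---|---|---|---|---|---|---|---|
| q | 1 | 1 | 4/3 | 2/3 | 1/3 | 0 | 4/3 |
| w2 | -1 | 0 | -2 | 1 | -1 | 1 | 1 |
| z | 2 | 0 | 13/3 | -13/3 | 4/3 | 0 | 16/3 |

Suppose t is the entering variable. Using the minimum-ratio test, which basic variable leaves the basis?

w2

Column t entries and ratios — q: (4/3)/(2/3) = 2; w2: 1/1 = 1.
Smallest ratio is 1 in the row of w2, so w2 leaves.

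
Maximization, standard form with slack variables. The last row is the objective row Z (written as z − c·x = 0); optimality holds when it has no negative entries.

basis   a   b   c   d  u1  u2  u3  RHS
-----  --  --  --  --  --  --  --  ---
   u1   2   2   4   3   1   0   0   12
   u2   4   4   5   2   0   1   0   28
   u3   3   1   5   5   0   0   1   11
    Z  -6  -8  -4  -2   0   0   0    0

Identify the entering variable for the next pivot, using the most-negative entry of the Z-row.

b

Negative Z-row entries: a: -6, b: -8, c: -4, d: -2.
The most negative is -8 in column b, so b enters.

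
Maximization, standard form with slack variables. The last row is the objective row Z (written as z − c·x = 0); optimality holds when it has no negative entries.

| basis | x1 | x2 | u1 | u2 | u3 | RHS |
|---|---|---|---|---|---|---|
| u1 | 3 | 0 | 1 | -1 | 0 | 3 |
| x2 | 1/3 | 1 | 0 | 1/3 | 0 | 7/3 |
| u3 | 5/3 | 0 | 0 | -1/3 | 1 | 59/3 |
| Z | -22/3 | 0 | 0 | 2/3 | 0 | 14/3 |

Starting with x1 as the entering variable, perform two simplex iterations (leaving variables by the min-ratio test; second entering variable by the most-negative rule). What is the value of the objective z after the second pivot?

Ratio test on column x1 — row 1: 3/3 = 1; row 2: (7/3)/(1/3) = 7; row 3: (59/3)/(5/3) = 59/5. Minimum is 1 at row 1 (u1 leaves); pivot element 3.
Pivot on row 1; the Z-row RHS becomes 14/3 − (-22/3)·1 = 12.
Next entering variable (most negative Z-row entry -16/9): u2.
Ratio test on column u2 — row 1: entry -1/3 ≤ 0; row 2: 2/(4/9) = 9/2; row 3: 18/(2/9) = 81. Minimum is 9/2 at row 2 (x2 leaves); pivot element 4/9.
After the second pivot the Z-row RHS is 12 − (-16/9)·(9/2) = 20.

20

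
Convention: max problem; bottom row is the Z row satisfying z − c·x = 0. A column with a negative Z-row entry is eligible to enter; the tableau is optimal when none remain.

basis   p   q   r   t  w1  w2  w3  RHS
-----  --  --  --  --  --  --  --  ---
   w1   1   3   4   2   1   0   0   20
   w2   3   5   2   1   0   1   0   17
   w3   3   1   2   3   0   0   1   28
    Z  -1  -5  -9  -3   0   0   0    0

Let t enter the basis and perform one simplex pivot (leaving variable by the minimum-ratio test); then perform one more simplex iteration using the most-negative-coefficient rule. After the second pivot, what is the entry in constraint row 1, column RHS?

Ratio test on column t — row 1: 20/2 = 10; row 2: 17/1 = 17; row 3: 28/3 = 28/3. Minimum is 28/3 at row 3 (w3 leaves); pivot element 3.
Divide row 3 by 3; eliminate column t from the other rows.
Second iteration: most negative Z-row entry is -7 in column r, so r enters.
Ratio test on column r — row 1: (4/3)/(8/3) = 1/2; row 2: (23/3)/(4/3) = 23/4; row 3: (28/3)/(2/3) = 14. Minimum is 1/2 at row 1 (w1 leaves); pivot element 8/3.
Divide row 1 by 8/3; eliminate column r from the other rows.
After both pivots, the entry at constraint row 1, column RHS is 1/2.

1/2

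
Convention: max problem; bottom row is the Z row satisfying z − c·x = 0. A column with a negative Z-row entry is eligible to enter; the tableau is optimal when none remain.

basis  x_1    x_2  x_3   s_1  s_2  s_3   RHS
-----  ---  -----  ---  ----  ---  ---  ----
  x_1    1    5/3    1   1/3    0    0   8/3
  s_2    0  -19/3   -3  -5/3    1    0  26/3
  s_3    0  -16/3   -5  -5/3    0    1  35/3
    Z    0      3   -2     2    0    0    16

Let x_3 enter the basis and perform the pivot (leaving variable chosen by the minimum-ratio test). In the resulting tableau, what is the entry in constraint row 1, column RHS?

8/3

Ratio test on column x_3 — row 1: (8/3)/1 = 8/3; row 2: entry -3 ≤ 0; row 3: entry -5 ≤ 0. Minimum is 8/3 at row 1 (x_1 leaves); pivot element 1.
Divide row 1 by 1; eliminate column x_3 from the other rows.
In the new row 1, the RHS entry is the old entry divided by the pivot: (8/3)/1 = 8/3.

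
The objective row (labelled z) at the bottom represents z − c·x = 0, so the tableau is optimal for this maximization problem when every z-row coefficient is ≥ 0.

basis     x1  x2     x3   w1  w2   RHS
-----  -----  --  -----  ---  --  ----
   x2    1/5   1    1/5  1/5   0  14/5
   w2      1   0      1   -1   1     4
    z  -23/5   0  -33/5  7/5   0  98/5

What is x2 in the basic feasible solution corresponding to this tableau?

x2 is basic (row 1); its value is the RHS of that row, 14/5.

14/5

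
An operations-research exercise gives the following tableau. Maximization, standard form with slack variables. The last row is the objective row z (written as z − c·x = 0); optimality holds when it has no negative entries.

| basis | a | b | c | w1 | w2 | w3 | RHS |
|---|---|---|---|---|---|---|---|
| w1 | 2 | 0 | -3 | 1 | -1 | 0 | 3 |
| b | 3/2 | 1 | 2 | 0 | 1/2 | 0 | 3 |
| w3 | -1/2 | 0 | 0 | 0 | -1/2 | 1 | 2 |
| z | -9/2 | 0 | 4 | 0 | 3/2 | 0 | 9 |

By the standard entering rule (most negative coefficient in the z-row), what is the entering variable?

a

Negative z-row entries: a: -9/2.
The most negative is -9/2 in column a, so a enters.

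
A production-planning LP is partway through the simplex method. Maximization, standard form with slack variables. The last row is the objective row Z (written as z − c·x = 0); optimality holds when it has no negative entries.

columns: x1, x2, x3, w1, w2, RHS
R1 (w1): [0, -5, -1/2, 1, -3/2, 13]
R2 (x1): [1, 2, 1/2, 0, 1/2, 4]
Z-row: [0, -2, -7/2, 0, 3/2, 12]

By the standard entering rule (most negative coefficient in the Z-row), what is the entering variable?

Negative Z-row entries: x2: -2, x3: -7/2.
The most negative is -7/2 in column x3, so x3 enters.

x3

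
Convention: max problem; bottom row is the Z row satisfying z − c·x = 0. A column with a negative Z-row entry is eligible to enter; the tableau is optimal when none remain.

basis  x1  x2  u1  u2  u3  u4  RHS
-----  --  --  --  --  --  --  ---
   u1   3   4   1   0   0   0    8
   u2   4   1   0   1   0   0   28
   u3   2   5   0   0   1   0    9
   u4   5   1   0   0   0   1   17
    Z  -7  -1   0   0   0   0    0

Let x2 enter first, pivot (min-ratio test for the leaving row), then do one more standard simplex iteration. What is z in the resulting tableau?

Ratio test on column x2 — row 1: 8/4 = 2; row 2: 28/1 = 28; row 3: 9/5 = 9/5; row 4: 17/1 = 17. Minimum is 9/5 at row 3 (u3 leaves); pivot element 5.
Pivot on row 3; the Z-row RHS becomes 0 − (-1)·(9/5) = 9/5.
Next entering variable (most negative Z-row entry -33/5): x1.
Ratio test on column x1 — row 1: (4/5)/(7/5) = 4/7; row 2: (131/5)/(18/5) = 131/18; row 3: (9/5)/(2/5) = 9/2; row 4: (76/5)/(23/5) = 76/23. Minimum is 4/7 at row 1 (u1 leaves); pivot element 7/5.
After the second pivot the Z-row RHS is 9/5 − (-33/5)·(4/7) = 39/7.

39/7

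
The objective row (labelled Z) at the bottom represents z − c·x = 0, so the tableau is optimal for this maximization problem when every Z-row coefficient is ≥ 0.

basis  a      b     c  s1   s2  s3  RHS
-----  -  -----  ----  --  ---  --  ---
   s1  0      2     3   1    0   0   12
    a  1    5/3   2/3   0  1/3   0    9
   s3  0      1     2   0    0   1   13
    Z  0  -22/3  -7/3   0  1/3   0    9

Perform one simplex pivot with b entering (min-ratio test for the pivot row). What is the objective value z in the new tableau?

243/5

Ratio test on column b — row 1: 12/2 = 6; row 2: 9/(5/3) = 27/5; row 3: 13/1 = 13. Minimum is 27/5 at row 2 (a leaves); pivot element 5/3.
Pivot on row 2; the Z-row RHS becomes 9 − (-22/3)·(27/5) = 243/5.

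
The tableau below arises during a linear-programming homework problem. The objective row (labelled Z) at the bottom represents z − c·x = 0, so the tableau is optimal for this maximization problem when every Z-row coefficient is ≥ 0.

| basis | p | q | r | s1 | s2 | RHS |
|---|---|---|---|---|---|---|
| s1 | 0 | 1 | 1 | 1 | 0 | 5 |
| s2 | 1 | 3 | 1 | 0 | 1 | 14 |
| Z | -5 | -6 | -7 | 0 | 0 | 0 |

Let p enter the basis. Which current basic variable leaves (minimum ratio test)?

Column p entries and ratios — s1: 0 ≤ 0, skip; s2: 14/1 = 14.
Smallest ratio is 14 in the row of s2, so s2 leaves.

s2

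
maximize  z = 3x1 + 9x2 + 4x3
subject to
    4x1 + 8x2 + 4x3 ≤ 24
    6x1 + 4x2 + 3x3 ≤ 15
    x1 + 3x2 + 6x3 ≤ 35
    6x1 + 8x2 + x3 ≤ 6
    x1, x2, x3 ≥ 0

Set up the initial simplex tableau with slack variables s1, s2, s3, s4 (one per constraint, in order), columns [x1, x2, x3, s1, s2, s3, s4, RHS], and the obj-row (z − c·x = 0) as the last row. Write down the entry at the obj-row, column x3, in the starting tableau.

-4

The obj-row carries the negated objective coefficients: the x3 entry is -4.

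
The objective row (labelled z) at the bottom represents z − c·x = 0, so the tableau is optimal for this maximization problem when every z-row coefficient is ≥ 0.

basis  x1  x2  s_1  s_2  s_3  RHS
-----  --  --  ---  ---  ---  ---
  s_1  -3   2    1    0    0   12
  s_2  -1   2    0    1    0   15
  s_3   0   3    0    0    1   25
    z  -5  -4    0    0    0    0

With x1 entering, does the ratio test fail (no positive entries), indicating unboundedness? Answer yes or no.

Every constraint-row entry in column x1 is ≤ 0, so increasing x1 is unbounded.

yes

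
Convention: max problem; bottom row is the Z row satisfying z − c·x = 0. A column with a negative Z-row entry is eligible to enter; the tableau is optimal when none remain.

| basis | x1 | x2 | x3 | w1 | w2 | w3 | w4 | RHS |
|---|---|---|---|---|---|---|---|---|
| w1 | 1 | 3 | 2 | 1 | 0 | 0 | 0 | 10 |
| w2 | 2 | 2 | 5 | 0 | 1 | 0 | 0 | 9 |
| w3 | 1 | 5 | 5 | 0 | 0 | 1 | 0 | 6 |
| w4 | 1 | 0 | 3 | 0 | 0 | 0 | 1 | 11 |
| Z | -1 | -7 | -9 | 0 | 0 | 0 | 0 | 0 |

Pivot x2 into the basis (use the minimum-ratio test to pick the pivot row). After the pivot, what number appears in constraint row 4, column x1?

1

Ratio test on column x2 — row 1: 10/3 = 10/3; row 2: 9/2 = 9/2; row 3: 6/5 = 6/5; row 4: entry 0 ≤ 0. Minimum is 6/5 at row 3 (w3 leaves); pivot element 5.
Divide row 3 by 5; eliminate column x2 from the other rows.
Row 4 update in column x1: 1 − 0·(1/5) = 1.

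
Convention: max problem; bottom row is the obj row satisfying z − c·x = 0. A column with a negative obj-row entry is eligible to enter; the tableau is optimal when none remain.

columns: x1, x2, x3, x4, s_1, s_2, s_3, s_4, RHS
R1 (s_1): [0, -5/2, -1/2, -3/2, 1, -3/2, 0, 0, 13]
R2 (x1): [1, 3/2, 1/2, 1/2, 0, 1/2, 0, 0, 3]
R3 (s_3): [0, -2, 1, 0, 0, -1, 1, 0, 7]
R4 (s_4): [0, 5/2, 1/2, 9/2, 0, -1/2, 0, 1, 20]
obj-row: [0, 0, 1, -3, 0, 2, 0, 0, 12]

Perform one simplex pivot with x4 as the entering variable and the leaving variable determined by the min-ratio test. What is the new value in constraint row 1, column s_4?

1/3

Ratio test on column x4 — row 1: entry -3/2 ≤ 0; row 2: 3/(1/2) = 6; row 3: entry 0 ≤ 0; row 4: 20/(9/2) = 40/9. Minimum is 40/9 at row 4 (s_4 leaves); pivot element 9/2.
Divide row 4 by 9/2; eliminate column x4 from the other rows.
Row 1 update in column s_4: 0 − (-3/2)·(2/9) = 1/3.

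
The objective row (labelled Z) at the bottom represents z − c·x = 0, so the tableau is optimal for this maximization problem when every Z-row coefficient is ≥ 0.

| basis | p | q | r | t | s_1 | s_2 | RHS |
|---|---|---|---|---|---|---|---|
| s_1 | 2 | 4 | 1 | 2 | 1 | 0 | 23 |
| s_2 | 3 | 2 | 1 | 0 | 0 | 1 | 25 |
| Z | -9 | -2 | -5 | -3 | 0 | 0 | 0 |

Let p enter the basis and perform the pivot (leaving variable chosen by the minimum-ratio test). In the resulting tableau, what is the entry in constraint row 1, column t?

2

Ratio test on column p — row 1: 23/2 = 23/2; row 2: 25/3 = 25/3. Minimum is 25/3 at row 2 (s_2 leaves); pivot element 3.
Divide row 2 by 3; eliminate column p from the other rows.
Row 1 update in column t: 2 − 2·0 = 2.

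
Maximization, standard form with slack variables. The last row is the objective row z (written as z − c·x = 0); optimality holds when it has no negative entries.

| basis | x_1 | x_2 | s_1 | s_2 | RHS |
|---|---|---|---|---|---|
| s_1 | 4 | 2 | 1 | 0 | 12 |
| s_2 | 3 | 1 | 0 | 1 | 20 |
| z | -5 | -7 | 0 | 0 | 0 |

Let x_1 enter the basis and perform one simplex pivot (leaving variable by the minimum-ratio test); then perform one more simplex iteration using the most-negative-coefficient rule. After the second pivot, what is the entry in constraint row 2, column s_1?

-1/2

Ratio test on column x_1 — row 1: 12/4 = 3; row 2: 20/3 = 20/3. Minimum is 3 at row 1 (s_1 leaves); pivot element 4.
Divide row 1 by 4; eliminate column x_1 from the other rows.
Second iteration: most negative z-row entry is -9/2 in column x_2, so x_2 enters.
Ratio test on column x_2 — row 1: 3/(1/2) = 6; row 2: entry -1/2 ≤ 0. Minimum is 6 at row 1 (x_1 leaves); pivot element 1/2.
Divide row 1 by 1/2; eliminate column x_2 from the other rows.
After both pivots, the entry at constraint row 2, column s_1 is -1/2.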